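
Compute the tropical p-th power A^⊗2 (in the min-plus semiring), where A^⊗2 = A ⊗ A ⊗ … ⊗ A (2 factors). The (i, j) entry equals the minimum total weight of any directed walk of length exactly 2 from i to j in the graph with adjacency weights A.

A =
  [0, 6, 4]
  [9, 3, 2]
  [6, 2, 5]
A^⊗2 =
  [0, 6, 4]
  [8, 4, 5]
  [6, 5, 4]

Each entry (A^⊗2)_ij equals the minimum over all length-2 walks i = v_0 → v_1 → … → v_2 = j of Σ_t A[v_t][v_{t+1}]. For example, for (i, j) = (0, 2) we minimise over 3 possible intermediate vertex sequences; the minimum is 4, attained along the walk 0 → 0 → 2.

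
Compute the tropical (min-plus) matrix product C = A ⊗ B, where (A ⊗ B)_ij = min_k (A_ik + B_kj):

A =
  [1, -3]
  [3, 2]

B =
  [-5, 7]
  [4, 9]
A ⊗ B =
  [-4, 6]
  [-2, 10]

Apply the min-plus product entry-by-entry:
  C[0][0] = min over k of (A[0][0] + B[0][0] = 1 + -5 = -4, A[0][1] + B[1][0] = -3 + 4 = 1) = -4 (attained at k = 0)
  C[0][1] = min over k of (A[0][0] + B[0][1] = 1 + 7 = 8, A[0][1] + B[1][1] = -3 + 9 = 6) = 6 (attained at k = 1)
  C[1][0] = min over k of (A[1][0] + B[0][0] = 3 + -5 = -2, A[1][1] + B[1][0] = 2 + 4 = 6) = -2 (attained at k = 0)
  C[1][1] = min over k of (A[1][0] + B[0][1] = 3 + 7 = 10, A[1][1] + B[1][1] = 2 + 9 = 11) = 10 (attained at k = 0)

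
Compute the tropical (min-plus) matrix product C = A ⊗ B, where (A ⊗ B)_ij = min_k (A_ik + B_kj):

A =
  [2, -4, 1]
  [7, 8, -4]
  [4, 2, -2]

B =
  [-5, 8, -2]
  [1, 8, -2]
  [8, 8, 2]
A ⊗ B =
  [-3, 4, -6]
  [2, 4, -2]
  [-1, 6, 0]

Apply the min-plus product entry-by-entry:
  C[0][0] = min over k of (A[0][0] + B[0][0] = 2 + -5 = -3, A[0][1] + B[1][0] = -4 + 1 = -3, A[0][2] + B[2][0] = 1 + 8 = 9) = -3 (attained at k = 0)
  C[0][1] = min over k of (A[0][0] + B[0][1] = 2 + 8 = 10, A[0][1] + B[1][1] = -4 + 8 = 4, A[0][2] + B[2][1] = 1 + 8 = 9) = 4 (attained at k = 1)
  C[0][2] = min over k of (A[0][0] + B[0][2] = 2 + -2 = 0, A[0][1] + B[1][2] = -4 + -2 = -6, A[0][2] + B[2][2] = 1 + 2 = 3) = -6 (attained at k = 1)
  C[1][0] = min over k of (A[1][0] + B[0][0] = 7 + -5 = 2, A[1][1] + B[1][0] = 8 + 1 = 9, A[1][2] + B[2][0] = -4 + 8 = 4) = 2 (attained at k = 0)
  C[1][1] = min over k of (A[1][0] + B[0][1] = 7 + 8 = 15, A[1][1] + B[1][1] = 8 + 8 = 16, A[1][2] + B[2][1] = -4 + 8 = 4) = 4 (attained at k = 2)
  C[1][2] = min over k of (A[1][0] + B[0][2] = 7 + -2 = 5, A[1][1] + B[1][2] = 8 + -2 = 6, A[1][2] + B[2][2] = -4 + 2 = -2) = -2 (attained at k = 2)
  C[2][0] = min over k of (A[2][0] + B[0][0] = 4 + -5 = -1, A[2][1] + B[1][0] = 2 + 1 = 3, A[2][2] + B[2][0] = -2 + 8 = 6) = -1 (attained at k = 0)
  C[2][1] = min over k of (A[2][0] + B[0][1] = 4 + 8 = 12, A[2][1] + B[1][1] = 2 + 8 = 10, A[2][2] + B[2][1] = -2 + 8 = 6) = 6 (attained at k = 2)
  C[2][2] = min over k of (A[2][0] + B[0][2] = 4 + -2 = 2, A[2][1] + B[1][2] = 2 + -2 = 0, A[2][2] + B[2][2] = -2 + 2 = 0) = 0 (attained at k = 1)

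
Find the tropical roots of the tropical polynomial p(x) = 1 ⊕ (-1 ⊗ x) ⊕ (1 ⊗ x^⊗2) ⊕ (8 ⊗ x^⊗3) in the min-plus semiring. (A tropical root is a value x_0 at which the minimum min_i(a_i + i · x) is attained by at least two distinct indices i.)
Roots: {-7, -2, 2}

Each tropical root is a break point of the lower envelope of the lines y = a_i + i · x (there are 4 lines, with slopes 0, 1, ..., 3). Only the lines that attain the minimum somewhere contribute to roots; other lines are dominated. Here the surviving (envelope) indices are i = 3, i = 2, i = 1, i = 0.
Intersections between consecutive envelope lines give the roots: for adjacent envelope indices i < j the intersection is x = (a_i − a_j) / (j − i). Reading off the sorted break points: {-7, -2, 2}.
Verification: at each break x_0, at least two indices attain the minimum of min_i(a_i + i · x_0).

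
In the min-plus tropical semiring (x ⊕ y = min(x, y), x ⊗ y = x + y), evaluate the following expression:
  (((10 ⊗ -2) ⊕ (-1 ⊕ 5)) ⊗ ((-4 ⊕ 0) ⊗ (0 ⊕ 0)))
(((10 ⊗ -2) ⊕ (-1 ⊕ 5)) ⊗ ((-4 ⊕ 0) ⊗ (0 ⊕ 0))) = -5

Expand innermost to outermost. Recall ⊕ takes the minimum of its arguments and ⊗ takes their sum. Working out the expression (((10 ⊗ -2) ⊕ (-1 ⊕ 5)) ⊗ ((-4 ⊕ 0) ⊗ (0 ⊕ 0))) gives -5.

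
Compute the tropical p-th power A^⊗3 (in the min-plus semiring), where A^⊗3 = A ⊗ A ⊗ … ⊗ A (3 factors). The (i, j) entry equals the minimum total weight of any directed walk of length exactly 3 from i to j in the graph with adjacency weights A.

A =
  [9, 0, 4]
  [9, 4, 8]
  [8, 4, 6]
A^⊗3 =
  [13, 8, 12]
  [17, 12, 16]
  [17, 12, 16]

Each entry (A^⊗3)_ij equals the minimum over all length-3 walks i = v_0 → v_1 → … → v_3 = j of Σ_t A[v_t][v_{t+1}]. For example, for (i, j) = (0, 2) we minimise over 9 possible intermediate vertex sequences; the minimum is 12, attained along the walk 0 → 1 → 1 → 2.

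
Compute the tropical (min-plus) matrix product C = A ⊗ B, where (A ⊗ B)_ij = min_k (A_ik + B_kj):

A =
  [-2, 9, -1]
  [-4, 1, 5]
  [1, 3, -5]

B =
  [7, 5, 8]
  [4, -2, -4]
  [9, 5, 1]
A ⊗ B =
  [5, 3, 0]
  [3, -1, -3]
  [4, 0, -4]

Apply the min-plus product entry-by-entry:
  C[0][0] = min over k of (A[0][0] + B[0][0] = -2 + 7 = 5, A[0][1] + B[1][0] = 9 + 4 = 13, A[0][2] + B[2][0] = -1 + 9 = 8) = 5 (attained at k = 0)
  C[0][1] = min over k of (A[0][0] + B[0][1] = -2 + 5 = 3, A[0][1] + B[1][1] = 9 + -2 = 7, A[0][2] + B[2][1] = -1 + 5 = 4) = 3 (attained at k = 0)
  C[0][2] = min over k of (A[0][0] + B[0][2] = -2 + 8 = 6, A[0][1] + B[1][2] = 9 + -4 = 5, A[0][2] + B[2][2] = -1 + 1 = 0) = 0 (attained at k = 2)
  C[1][0] = min over k of (A[1][0] + B[0][0] = -4 + 7 = 3, A[1][1] + B[1][0] = 1 + 4 = 5, A[1][2] + B[2][0] = 5 + 9 = 14) = 3 (attained at k = 0)
  C[1][1] = min over k of (A[1][0] + B[0][1] = -4 + 5 = 1, A[1][1] + B[1][1] = 1 + -2 = -1, A[1][2] + B[2][1] = 5 + 5 = 10) = -1 (attained at k = 1)
  C[1][2] = min over k of (A[1][0] + B[0][2] = -4 + 8 = 4, A[1][1] + B[1][2] = 1 + -4 = -3, A[1][2] + B[2][2] = 5 + 1 = 6) = -3 (attained at k = 1)
  C[2][0] = min over k of (A[2][0] + B[0][0] = 1 + 7 = 8, A[2][1] + B[1][0] = 3 + 4 = 7, A[2][2] + B[2][0] = -5 + 9 = 4) = 4 (attained at k = 2)
  C[2][1] = min over k of (A[2][0] + B[0][1] = 1 + 5 = 6, A[2][1] + B[1][1] = 3 + -2 = 1, A[2][2] + B[2][1] = -5 + 5 = 0) = 0 (attained at k = 2)
  C[2][2] = min over k of (A[2][0] + B[0][2] = 1 + 8 = 9, A[2][1] + B[1][2] = 3 + -4 = -1, A[2][2] + B[2][2] = -5 + 1 = -4) = -4 (attained at k = 2)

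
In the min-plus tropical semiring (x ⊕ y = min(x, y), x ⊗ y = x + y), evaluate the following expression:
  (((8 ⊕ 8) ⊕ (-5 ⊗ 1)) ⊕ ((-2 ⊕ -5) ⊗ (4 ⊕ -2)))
(((8 ⊕ 8) ⊕ (-5 ⊗ 1)) ⊕ ((-2 ⊕ -5) ⊗ (4 ⊕ -2))) = -7

Expand innermost to outermost. Recall ⊕ takes the minimum of its arguments and ⊗ takes their sum. Working out the expression (((8 ⊕ 8) ⊕ (-5 ⊗ 1)) ⊕ ((-2 ⊕ -5) ⊗ (4 ⊕ -2))) gives -7.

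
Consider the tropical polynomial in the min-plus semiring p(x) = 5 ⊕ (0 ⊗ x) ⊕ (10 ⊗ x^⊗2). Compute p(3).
p(3) = 3

A tropical monomial a ⊗ x^⊗i evaluates to a + i · x. Evaluating each term at x = 3:
  Term 0 contributes 5 + 0 · 3 = 5
  Term 1 contributes 0 + 1 · 3 = 3
  Term 2 contributes 10 + 2 · 3 = 16
p(3) = ⊕ of these = min[5, 3, 16] = 3.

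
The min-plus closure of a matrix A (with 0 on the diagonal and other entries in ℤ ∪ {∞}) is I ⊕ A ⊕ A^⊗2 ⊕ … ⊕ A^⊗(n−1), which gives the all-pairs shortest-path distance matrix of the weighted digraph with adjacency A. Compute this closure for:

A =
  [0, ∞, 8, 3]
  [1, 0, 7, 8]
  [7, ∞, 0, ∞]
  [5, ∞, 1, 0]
Closure =
  [0, ∞, 4, 3]
  [1, 0, 5, 4]
  [7, ∞, 0, 10]
  [5, ∞, 1, 0]

This is the Floyd-Warshall all-pairs shortest-path computation. For each intermediate vertex k = 0, 1, …, 3, update dist[i][j] ← min(dist[i][j], dist[i][k] + dist[k][j]). The final matrix gives, for each (i, j), the minimum total weight of any directed path from i to j (possibly empty when i = j).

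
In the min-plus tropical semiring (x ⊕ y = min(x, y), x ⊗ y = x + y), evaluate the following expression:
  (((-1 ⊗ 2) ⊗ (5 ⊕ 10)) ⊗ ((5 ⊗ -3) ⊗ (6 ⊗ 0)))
(((-1 ⊗ 2) ⊗ (5 ⊕ 10)) ⊗ ((5 ⊗ -3) ⊗ (6 ⊗ 0))) = 14

Expand innermost to outermost. Recall ⊕ takes the minimum of its arguments and ⊗ takes their sum. Working out the expression (((-1 ⊗ 2) ⊗ (5 ⊕ 10)) ⊗ ((5 ⊗ -3) ⊗ (6 ⊗ 0))) gives 14.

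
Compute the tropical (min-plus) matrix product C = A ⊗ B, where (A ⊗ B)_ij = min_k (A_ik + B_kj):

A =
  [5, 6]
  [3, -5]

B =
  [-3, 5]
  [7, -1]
A ⊗ B =
  [2, 5]
  [0, -6]

Apply the min-plus product entry-by-entry:
  C[0][0] = min over k of (A[0][0] + B[0][0] = 5 + -3 = 2, A[0][1] + B[1][0] = 6 + 7 = 13) = 2 (attained at k = 0)
  C[0][1] = min over k of (A[0][0] + B[0][1] = 5 + 5 = 10, A[0][1] + B[1][1] = 6 + -1 = 5) = 5 (attained at k = 1)
  C[1][0] = min over k of (A[1][0] + B[0][0] = 3 + -3 = 0, A[1][1] + B[1][0] = -5 + 7 = 2) = 0 (attained at k = 0)
  C[1][1] = min over k of (A[1][0] + B[0][1] = 3 + 5 = 8, A[1][1] + B[1][1] = -5 + -1 = -6) = -6 (attained at k = 1)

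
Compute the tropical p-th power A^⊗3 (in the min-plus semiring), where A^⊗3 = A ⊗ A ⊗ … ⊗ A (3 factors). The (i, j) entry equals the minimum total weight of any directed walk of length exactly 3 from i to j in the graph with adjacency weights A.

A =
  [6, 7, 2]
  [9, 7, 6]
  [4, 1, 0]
A^⊗3 =
  [6, 3, 2]
  [10, 7, 6]
  [4, 1, 0]

Each entry (A^⊗3)_ij equals the minimum over all length-3 walks i = v_0 → v_1 → … → v_3 = j of Σ_t A[v_t][v_{t+1}]. For example, for (i, j) = (0, 2) we minimise over 9 possible intermediate vertex sequences; the minimum is 2, attained along the walk 0 → 2 → 2 → 2.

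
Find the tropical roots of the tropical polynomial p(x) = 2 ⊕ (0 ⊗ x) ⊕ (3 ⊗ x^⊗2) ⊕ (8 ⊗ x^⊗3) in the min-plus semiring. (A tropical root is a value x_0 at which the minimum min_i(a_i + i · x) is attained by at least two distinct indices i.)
Roots: {-5, -3, 2}

Each tropical root is a break point of the lower envelope of the lines y = a_i + i · x (there are 4 lines, with slopes 0, 1, ..., 3). Only the lines that attain the minimum somewhere contribute to roots; other lines are dominated. Here the surviving (envelope) indices are i = 3, i = 2, i = 1, i = 0.
Intersections between consecutive envelope lines give the roots: for adjacent envelope indices i < j the intersection is x = (a_i − a_j) / (j − i). Reading off the sorted break points: {-5, -3, 2}.
Verification: at each break x_0, at least two indices attain the minimum of min_i(a_i + i · x_0).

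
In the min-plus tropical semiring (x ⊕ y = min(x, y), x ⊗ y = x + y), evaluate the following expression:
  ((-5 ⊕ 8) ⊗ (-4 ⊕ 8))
((-5 ⊕ 8) ⊗ (-4 ⊕ 8)) = -9

Expand innermost to outermost. Recall ⊕ takes the minimum of its arguments and ⊗ takes their sum. Working out the expression ((-5 ⊕ 8) ⊗ (-4 ⊕ 8)) gives -9.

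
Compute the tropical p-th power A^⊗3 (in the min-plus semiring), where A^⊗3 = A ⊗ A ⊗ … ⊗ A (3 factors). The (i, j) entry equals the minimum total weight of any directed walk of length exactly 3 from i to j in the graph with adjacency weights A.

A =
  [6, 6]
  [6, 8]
A^⊗3 =
  [18, 18]
  [18, 18]

Each entry (A^⊗3)_ij equals the minimum over all length-3 walks i = v_0 → v_1 → … → v_3 = j of Σ_t A[v_t][v_{t+1}]. For example, for (i, j) = (0, 1) we minimise over 4 possible intermediate vertex sequences; the minimum is 18, attained along the walk 0 → 0 → 0 → 1.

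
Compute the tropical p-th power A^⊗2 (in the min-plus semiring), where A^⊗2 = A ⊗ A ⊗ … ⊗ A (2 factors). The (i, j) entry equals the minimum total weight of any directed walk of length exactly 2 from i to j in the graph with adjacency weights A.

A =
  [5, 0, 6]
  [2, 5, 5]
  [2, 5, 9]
A^⊗2 =
  [2, 5, 5]
  [7, 2, 8]
  [7, 2, 8]

Each entry (A^⊗2)_ij equals the minimum over all length-2 walks i = v_0 → v_1 → … → v_2 = j of Σ_t A[v_t][v_{t+1}]. For example, for (i, j) = (0, 2) we minimise over 3 possible intermediate vertex sequences; the minimum is 5, attained along the walk 0 → 1 → 2.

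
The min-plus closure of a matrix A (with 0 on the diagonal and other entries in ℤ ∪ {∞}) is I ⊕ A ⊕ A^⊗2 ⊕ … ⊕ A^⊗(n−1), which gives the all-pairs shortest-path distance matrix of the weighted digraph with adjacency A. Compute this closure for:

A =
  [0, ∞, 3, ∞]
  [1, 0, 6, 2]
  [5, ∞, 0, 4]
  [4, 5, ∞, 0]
Closure =
  [0, 12, 3, 7]
  [1, 0, 4, 2]
  [5, 9, 0, 4]
  [4, 5, 7, 0]

This is the Floyd-Warshall all-pairs shortest-path computation. For each intermediate vertex k = 0, 1, …, 3, update dist[i][j] ← min(dist[i][j], dist[i][k] + dist[k][j]). The final matrix gives, for each (i, j), the minimum total weight of any directed path from i to j (possibly empty when i = j).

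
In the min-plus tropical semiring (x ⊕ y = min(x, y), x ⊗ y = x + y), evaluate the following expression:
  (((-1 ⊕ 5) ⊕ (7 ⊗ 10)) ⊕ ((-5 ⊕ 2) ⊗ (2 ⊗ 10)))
(((-1 ⊕ 5) ⊕ (7 ⊗ 10)) ⊕ ((-5 ⊕ 2) ⊗ (2 ⊗ 10))) = -1

Expand innermost to outermost. Recall ⊕ takes the minimum of its arguments and ⊗ takes their sum. Working out the expression (((-1 ⊕ 5) ⊕ (7 ⊗ 10)) ⊕ ((-5 ⊕ 2) ⊗ (2 ⊗ 10))) gives -1.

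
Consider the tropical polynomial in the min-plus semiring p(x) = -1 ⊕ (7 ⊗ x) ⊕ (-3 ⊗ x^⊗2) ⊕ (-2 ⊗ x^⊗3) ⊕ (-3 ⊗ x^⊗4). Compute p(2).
p(2) = -1

A tropical monomial a ⊗ x^⊗i evaluates to a + i · x. Evaluating each term at x = 2:
  Term 0 contributes -1 + 0 · 2 = -1
  Term 1 contributes 7 + 1 · 2 = 9
  Term 2 contributes -3 + 2 · 2 = 1
  Term 3 contributes -2 + 3 · 2 = 4
  Term 4 contributes -3 + 4 · 2 = 5
p(2) = ⊕ of these = min[-1, 9, 1, 4, 5] = -1.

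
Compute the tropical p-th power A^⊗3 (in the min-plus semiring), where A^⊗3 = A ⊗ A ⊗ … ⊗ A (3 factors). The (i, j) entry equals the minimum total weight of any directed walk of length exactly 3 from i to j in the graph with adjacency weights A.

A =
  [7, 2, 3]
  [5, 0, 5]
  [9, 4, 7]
A^⊗3 =
  [7, 2, 7]
  [5, 0, 5]
  [9, 4, 9]

Each entry (A^⊗3)_ij equals the minimum over all length-3 walks i = v_0 → v_1 → … → v_3 = j of Σ_t A[v_t][v_{t+1}]. For example, for (i, j) = (0, 2) we minimise over 9 possible intermediate vertex sequences; the minimum is 7, attained along the walk 0 → 1 → 1 → 2.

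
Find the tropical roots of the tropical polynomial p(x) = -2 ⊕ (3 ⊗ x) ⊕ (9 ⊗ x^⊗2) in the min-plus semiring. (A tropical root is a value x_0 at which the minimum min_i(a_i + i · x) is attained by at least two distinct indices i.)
Roots: {-6, -5}

Each tropical root is a break point of the lower envelope of the lines y = a_i + i · x (there are 3 lines, with slopes 0, 1, ..., 2). Only the lines that attain the minimum somewhere contribute to roots; other lines are dominated. Here the surviving (envelope) indices are i = 2, i = 1, i = 0.
Intersections between consecutive envelope lines give the roots: for adjacent envelope indices i < j the intersection is x = (a_i − a_j) / (j − i). Reading off the sorted break points: {-6, -5}.
Verification: at each break x_0, at least two indices attain the minimum of min_i(a_i + i · x_0).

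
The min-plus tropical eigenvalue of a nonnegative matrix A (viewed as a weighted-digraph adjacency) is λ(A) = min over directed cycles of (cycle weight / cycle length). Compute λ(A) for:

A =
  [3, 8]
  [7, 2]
λ(A) = 2

Enumerate directed cycles and compute their means (weight / length). Sample:
  cycle 0 → 0: weight = 3, length = 1, mean = 3/1 ≈ 3.000
  cycle 1 → 1: weight = 2, length = 1, mean = 2/1 ≈ 2.000
  cycle 0 → 1 → 0: weight = 15, length = 2, mean = 15/2 ≈ 7.500
  cycle 1 → 0 → 1: weight = 15, length = 2, mean = 15/2 ≈ 7.500
Minimum mean = 2.000, attained e.g. along the cycle 1 → 1 with weight 2 and length 1. So λ(A) = 2/1 = 2.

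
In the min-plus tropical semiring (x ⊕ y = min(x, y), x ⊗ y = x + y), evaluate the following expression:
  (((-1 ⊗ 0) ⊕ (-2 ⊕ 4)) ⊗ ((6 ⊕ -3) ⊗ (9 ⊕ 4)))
(((-1 ⊗ 0) ⊕ (-2 ⊕ 4)) ⊗ ((6 ⊕ -3) ⊗ (9 ⊕ 4))) = -1

Expand innermost to outermost. Recall ⊕ takes the minimum of its arguments and ⊗ takes their sum. Working out the expression (((-1 ⊗ 0) ⊕ (-2 ⊕ 4)) ⊗ ((6 ⊕ -3) ⊗ (9 ⊕ 4))) gives -1.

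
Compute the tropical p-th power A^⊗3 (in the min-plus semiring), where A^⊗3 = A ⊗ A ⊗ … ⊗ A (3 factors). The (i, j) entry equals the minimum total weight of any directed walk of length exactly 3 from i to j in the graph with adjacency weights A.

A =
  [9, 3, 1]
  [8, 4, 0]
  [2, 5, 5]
A^⊗3 =
  [5, 6, 4]
  [6, 5, 3]
  [5, 8, 5]

Each entry (A^⊗3)_ij equals the minimum over all length-3 walks i = v_0 → v_1 → … → v_3 = j of Σ_t A[v_t][v_{t+1}]. For example, for (i, j) = (0, 2) we minimise over 9 possible intermediate vertex sequences; the minimum is 4, attained along the walk 0 → 2 → 0 → 2.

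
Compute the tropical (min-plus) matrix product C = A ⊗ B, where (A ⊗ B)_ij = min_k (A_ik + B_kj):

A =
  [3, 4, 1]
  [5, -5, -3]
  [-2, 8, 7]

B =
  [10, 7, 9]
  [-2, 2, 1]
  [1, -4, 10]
A ⊗ B =
  [2, -3, 5]
  [-7, -7, -4]
  [6, 3, 7]

Apply the min-plus product entry-by-entry:
  C[0][0] = min over k of (A[0][0] + B[0][0] = 3 + 10 = 13, A[0][1] + B[1][0] = 4 + -2 = 2, A[0][2] + B[2][0] = 1 + 1 = 2) = 2 (attained at k = 1)
  C[0][1] = min over k of (A[0][0] + B[0][1] = 3 + 7 = 10, A[0][1] + B[1][1] = 4 + 2 = 6, A[0][2] + B[2][1] = 1 + -4 = -3) = -3 (attained at k = 2)
  C[0][2] = min over k of (A[0][0] + B[0][2] = 3 + 9 = 12, A[0][1] + B[1][2] = 4 + 1 = 5, A[0][2] + B[2][2] = 1 + 10 = 11) = 5 (attained at k = 1)
  C[1][0] = min over k of (A[1][0] + B[0][0] = 5 + 10 = 15, A[1][1] + B[1][0] = -5 + -2 = -7, A[1][2] + B[2][0] = -3 + 1 = -2) = -7 (attained at k = 1)
  C[1][1] = min over k of (A[1][0] + B[0][1] = 5 + 7 = 12, A[1][1] + B[1][1] = -5 + 2 = -3, A[1][2] + B[2][1] = -3 + -4 = -7) = -7 (attained at k = 2)
  C[1][2] = min over k of (A[1][0] + B[0][2] = 5 + 9 = 14, A[1][1] + B[1][2] = -5 + 1 = -4, A[1][2] + B[2][2] = -3 + 10 = 7) = -4 (attained at k = 1)
  C[2][0] = min over k of (A[2][0] + B[0][0] = -2 + 10 = 8, A[2][1] + B[1][0] = 8 + -2 = 6, A[2][2] + B[2][0] = 7 + 1 = 8) = 6 (attained at k = 1)
  C[2][1] = min over k of (A[2][0] + B[0][1] = -2 + 7 = 5, A[2][1] + B[1][1] = 8 + 2 = 10, A[2][2] + B[2][1] = 7 + -4 = 3) = 3 (attained at k = 2)
  C[2][2] = min over k of (A[2][0] + B[0][2] = -2 + 9 = 7, A[2][1] + B[1][2] = 8 + 1 = 9, A[2][2] + B[2][2] = 7 + 10 = 17) = 7 (attained at k = 0)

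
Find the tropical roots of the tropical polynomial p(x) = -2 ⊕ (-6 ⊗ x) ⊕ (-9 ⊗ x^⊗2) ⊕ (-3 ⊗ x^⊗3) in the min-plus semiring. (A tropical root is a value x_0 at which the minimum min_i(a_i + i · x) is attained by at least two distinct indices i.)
Roots: {-6, 3, 4}

Each tropical root is a break point of the lower envelope of the lines y = a_i + i · x (there are 4 lines, with slopes 0, 1, ..., 3). Only the lines that attain the minimum somewhere contribute to roots; other lines are dominated. Here the surviving (envelope) indices are i = 3, i = 2, i = 1, i = 0.
Intersections between consecutive envelope lines give the roots: for adjacent envelope indices i < j the intersection is x = (a_i − a_j) / (j − i). Reading off the sorted break points: {-6, 3, 4}.
Verification: at each break x_0, at least two indices attain the minimum of min_i(a_i + i · x_0).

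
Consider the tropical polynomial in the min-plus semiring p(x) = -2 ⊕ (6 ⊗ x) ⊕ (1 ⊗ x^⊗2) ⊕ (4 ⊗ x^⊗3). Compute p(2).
p(2) = -2

A tropical monomial a ⊗ x^⊗i evaluates to a + i · x. Evaluating each term at x = 2:
  Term 0 contributes -2 + 0 · 2 = -2
  Term 1 contributes 6 + 1 · 2 = 8
  Term 2 contributes 1 + 2 · 2 = 5
  Term 3 contributes 4 + 3 · 2 = 10
p(2) = ⊕ of these = min[-2, 8, 5, 10] = -2.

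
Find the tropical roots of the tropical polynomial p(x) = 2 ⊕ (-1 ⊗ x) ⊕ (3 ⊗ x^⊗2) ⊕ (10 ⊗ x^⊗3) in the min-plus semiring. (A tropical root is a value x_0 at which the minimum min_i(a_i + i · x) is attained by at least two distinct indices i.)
Roots: {-7, -4, 3}

Each tropical root is a break point of the lower envelope of the lines y = a_i + i · x (there are 4 lines, with slopes 0, 1, ..., 3). Only the lines that attain the minimum somewhere contribute to roots; other lines are dominated. Here the surviving (envelope) indices are i = 3, i = 2, i = 1, i = 0.
Intersections between consecutive envelope lines give the roots: for adjacent envelope indices i < j the intersection is x = (a_i − a_j) / (j − i). Reading off the sorted break points: {-7, -4, 3}.
Verification: at each break x_0, at least two indices attain the minimum of min_i(a_i + i · x_0).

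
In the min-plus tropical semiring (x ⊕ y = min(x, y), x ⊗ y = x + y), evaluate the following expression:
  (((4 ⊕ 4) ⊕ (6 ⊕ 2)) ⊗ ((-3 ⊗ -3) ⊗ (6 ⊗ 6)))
(((4 ⊕ 4) ⊕ (6 ⊕ 2)) ⊗ ((-3 ⊗ -3) ⊗ (6 ⊗ 6))) = 8

Expand innermost to outermost. Recall ⊕ takes the minimum of its arguments and ⊗ takes their sum. Working out the expression (((4 ⊕ 4) ⊕ (6 ⊕ 2)) ⊗ ((-3 ⊗ -3) ⊗ (6 ⊗ 6))) gives 8.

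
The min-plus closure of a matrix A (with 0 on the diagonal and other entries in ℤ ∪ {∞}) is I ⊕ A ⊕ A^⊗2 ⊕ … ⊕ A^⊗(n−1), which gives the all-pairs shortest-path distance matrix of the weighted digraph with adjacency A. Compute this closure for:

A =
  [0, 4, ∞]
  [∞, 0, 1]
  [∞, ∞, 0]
Closure =
  [0, 4, 5]
  [∞, 0, 1]
  [∞, ∞, 0]

This is the Floyd-Warshall all-pairs shortest-path computation. For each intermediate vertex k = 0, 1, …, 2, update dist[i][j] ← min(dist[i][j], dist[i][k] + dist[k][j]). The final matrix gives, for each (i, j), the minimum total weight of any directed path from i to j (possibly empty when i = j).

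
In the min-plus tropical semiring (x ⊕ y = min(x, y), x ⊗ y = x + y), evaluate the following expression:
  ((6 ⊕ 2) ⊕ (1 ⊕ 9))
((6 ⊕ 2) ⊕ (1 ⊕ 9)) = 1

Expand innermost to outermost. Recall ⊕ takes the minimum of its arguments and ⊗ takes their sum. Working out the expression ((6 ⊕ 2) ⊕ (1 ⊕ 9)) gives 1.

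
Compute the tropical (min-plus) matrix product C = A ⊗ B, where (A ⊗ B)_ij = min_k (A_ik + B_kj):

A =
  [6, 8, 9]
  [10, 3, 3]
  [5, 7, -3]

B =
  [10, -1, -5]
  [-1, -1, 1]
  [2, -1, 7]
A ⊗ B =
  [7, 5, 1]
  [2, 2, 4]
  [-1, -4, 0]

Apply the min-plus product entry-by-entry:
  C[0][0] = min over k of (A[0][0] + B[0][0] = 6 + 10 = 16, A[0][1] + B[1][0] = 8 + -1 = 7, A[0][2] + B[2][0] = 9 + 2 = 11) = 7 (attained at k = 1)
  C[0][1] = min over k of (A[0][0] + B[0][1] = 6 + -1 = 5, A[0][1] + B[1][1] = 8 + -1 = 7, A[0][2] + B[2][1] = 9 + -1 = 8) = 5 (attained at k = 0)
  C[0][2] = min over k of (A[0][0] + B[0][2] = 6 + -5 = 1, A[0][1] + B[1][2] = 8 + 1 = 9, A[0][2] + B[2][2] = 9 + 7 = 16) = 1 (attained at k = 0)
  C[1][0] = min over k of (A[1][0] + B[0][0] = 10 + 10 = 20, A[1][1] + B[1][0] = 3 + -1 = 2, A[1][2] + B[2][0] = 3 + 2 = 5) = 2 (attained at k = 1)
  C[1][1] = min over k of (A[1][0] + B[0][1] = 10 + -1 = 9, A[1][1] + B[1][1] = 3 + -1 = 2, A[1][2] + B[2][1] = 3 + -1 = 2) = 2 (attained at k = 1)
  C[1][2] = min over k of (A[1][0] + B[0][2] = 10 + -5 = 5, A[1][1] + B[1][2] = 3 + 1 = 4, A[1][2] + B[2][2] = 3 + 7 = 10) = 4 (attained at k = 1)
  C[2][0] = min over k of (A[2][0] + B[0][0] = 5 + 10 = 15, A[2][1] + B[1][0] = 7 + -1 = 6, A[2][2] + B[2][0] = -3 + 2 = -1) = -1 (attained at k = 2)
  C[2][1] = min over k of (A[2][0] + B[0][1] = 5 + -1 = 4, A[2][1] + B[1][1] = 7 + -1 = 6, A[2][2] + B[2][1] = -3 + -1 = -4) = -4 (attained at k = 2)
  C[2][2] = min over k of (A[2][0] + B[0][2] = 5 + -5 = 0, A[2][1] + B[1][2] = 7 + 1 = 8, A[2][2] + B[2][2] = -3 + 7 = 4) = 0 (attained at k = 0)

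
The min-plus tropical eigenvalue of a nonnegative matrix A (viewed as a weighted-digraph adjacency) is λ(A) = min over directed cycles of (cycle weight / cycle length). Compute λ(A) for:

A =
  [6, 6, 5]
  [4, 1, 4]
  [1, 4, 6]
λ(A) = 1

Enumerate directed cycles and compute their means (weight / length). Sample:
  cycle 0 → 0: weight = 6, length = 1, mean = 6/1 ≈ 6.000
  cycle 1 → 1: weight = 1, length = 1, mean = 1/1 ≈ 1.000
  cycle 2 → 2: weight = 6, length = 1, mean = 6/1 ≈ 6.000
  cycle 0 → 1 → 0: weight = 10, length = 2, mean = 10/2 ≈ 5.000
  cycle 0 → 2 → 0: weight = 6, length = 2, mean = 6/2 ≈ 3.000
  cycle 1 → 0 → 1: weight = 10, length = 2, mean = 10/2 ≈ 5.000
Minimum mean = 1.000, attained e.g. along the cycle 1 → 1 with weight 1 and length 1. So λ(A) = 1/1 = 1.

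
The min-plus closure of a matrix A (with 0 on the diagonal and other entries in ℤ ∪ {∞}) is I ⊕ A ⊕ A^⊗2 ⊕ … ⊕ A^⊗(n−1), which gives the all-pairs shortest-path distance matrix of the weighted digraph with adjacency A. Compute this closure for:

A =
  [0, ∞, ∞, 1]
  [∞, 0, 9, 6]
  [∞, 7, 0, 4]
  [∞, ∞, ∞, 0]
Closure =
  [0, ∞, ∞, 1]
  [∞, 0, 9, 6]
  [∞, 7, 0, 4]
  [∞, ∞, ∞, 0]

This is the Floyd-Warshall all-pairs shortest-path computation. For each intermediate vertex k = 0, 1, …, 3, update dist[i][j] ← min(dist[i][j], dist[i][k] + dist[k][j]). The final matrix gives, for each (i, j), the minimum total weight of any directed path from i to j (possibly empty when i = j).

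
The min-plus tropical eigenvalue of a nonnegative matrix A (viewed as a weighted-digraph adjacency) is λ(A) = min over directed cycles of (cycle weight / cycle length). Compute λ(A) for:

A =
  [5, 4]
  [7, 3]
λ(A) = 3

Enumerate directed cycles and compute their means (weight / length). Sample:
  cycle 0 → 0: weight = 5, length = 1, mean = 5/1 ≈ 5.000
  cycle 1 → 1: weight = 3, length = 1, mean = 3/1 ≈ 3.000
  cycle 0 → 1 → 0: weight = 11, length = 2, mean = 11/2 ≈ 5.500
  cycle 1 → 0 → 1: weight = 11, length = 2, mean = 11/2 ≈ 5.500
Minimum mean = 3.000, attained e.g. along the cycle 1 → 1 with weight 3 and length 1. So λ(A) = 3/1 = 3.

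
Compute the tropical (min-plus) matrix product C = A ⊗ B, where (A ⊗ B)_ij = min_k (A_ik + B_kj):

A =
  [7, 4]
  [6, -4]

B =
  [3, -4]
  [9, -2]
A ⊗ B =
  [10, 2]
  [5, -6]

Apply the min-plus product entry-by-entry:
  C[0][0] = min over k of (A[0][0] + B[0][0] = 7 + 3 = 10, A[0][1] + B[1][0] = 4 + 9 = 13) = 10 (attained at k = 0)
  C[0][1] = min over k of (A[0][0] + B[0][1] = 7 + -4 = 3, A[0][1] + B[1][1] = 4 + -2 = 2) = 2 (attained at k = 1)
  C[1][0] = min over k of (A[1][0] + B[0][0] = 6 + 3 = 9, A[1][1] + B[1][0] = -4 + 9 = 5) = 5 (attained at k = 1)
  C[1][1] = min over k of (A[1][0] + B[0][1] = 6 + -4 = 2, A[1][1] + B[1][1] = -4 + -2 = -6) = -6 (attained at k = 1)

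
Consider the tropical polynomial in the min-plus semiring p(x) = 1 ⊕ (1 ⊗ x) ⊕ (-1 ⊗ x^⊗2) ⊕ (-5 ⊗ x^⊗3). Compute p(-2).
p(-2) = -11

A tropical monomial a ⊗ x^⊗i evaluates to a + i · x. Evaluating each term at x = -2:
  Term 0 contributes 1 + 0 · -2 = 1
  Term 1 contributes 1 + 1 · -2 = -1
  Term 2 contributes -1 + 2 · -2 = -5
  Term 3 contributes -5 + 3 · -2 = -11
p(-2) = ⊕ of these = min[1, -1, -5, -11] = -11.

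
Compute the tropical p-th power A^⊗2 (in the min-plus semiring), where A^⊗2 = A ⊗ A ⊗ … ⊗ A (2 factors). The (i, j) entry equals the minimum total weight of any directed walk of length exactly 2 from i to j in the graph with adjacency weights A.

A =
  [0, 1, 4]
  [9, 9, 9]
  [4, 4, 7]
A^⊗2 =
  [0, 1, 4]
  [9, 10, 13]
  [4, 5, 8]

Each entry (A^⊗2)_ij equals the minimum over all length-2 walks i = v_0 → v_1 → … → v_2 = j of Σ_t A[v_t][v_{t+1}]. For example, for (i, j) = (0, 2) we minimise over 3 possible intermediate vertex sequences; the minimum is 4, attained along the walk 0 → 0 → 2.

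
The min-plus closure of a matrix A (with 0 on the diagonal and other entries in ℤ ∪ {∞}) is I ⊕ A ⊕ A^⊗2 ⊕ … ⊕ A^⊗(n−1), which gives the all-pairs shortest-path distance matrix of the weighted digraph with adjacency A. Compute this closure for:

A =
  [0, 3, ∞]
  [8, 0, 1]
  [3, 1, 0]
Closure =
  [0, 3, 4]
  [4, 0, 1]
  [3, 1, 0]

This is the Floyd-Warshall all-pairs shortest-path computation. For each intermediate vertex k = 0, 1, …, 2, update dist[i][j] ← min(dist[i][j], dist[i][k] + dist[k][j]). The final matrix gives, for each (i, j), the minimum total weight of any directed path from i to j (possibly empty when i = j).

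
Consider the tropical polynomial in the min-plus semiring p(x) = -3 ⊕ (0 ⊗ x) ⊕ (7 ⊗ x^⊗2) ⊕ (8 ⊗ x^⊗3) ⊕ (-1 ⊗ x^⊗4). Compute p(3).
p(3) = -3

A tropical monomial a ⊗ x^⊗i evaluates to a + i · x. Evaluating each term at x = 3:
  Term 0 contributes -3 + 0 · 3 = -3
  Term 1 contributes 0 + 1 · 3 = 3
  Term 2 contributes 7 + 2 · 3 = 13
  Term 3 contributes 8 + 3 · 3 = 17
  Term 4 contributes -1 + 4 · 3 = 11
p(3) = ⊕ of these = min[-3, 3, 13, 17, 11] = -3.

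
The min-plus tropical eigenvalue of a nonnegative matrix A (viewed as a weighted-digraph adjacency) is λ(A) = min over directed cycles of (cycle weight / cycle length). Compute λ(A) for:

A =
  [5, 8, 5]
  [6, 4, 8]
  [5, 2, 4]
λ(A) = 4

Enumerate directed cycles and compute their means (weight / length). Sample:
  cycle 0 → 0: weight = 5, length = 1, mean = 5/1 ≈ 5.000
  cycle 1 → 1: weight = 4, length = 1, mean = 4/1 ≈ 4.000
  cycle 2 → 2: weight = 4, length = 1, mean = 4/1 ≈ 4.000
  cycle 0 → 1 → 0: weight = 14, length = 2, mean = 14/2 ≈ 7.000
  cycle 0 → 2 → 0: weight = 10, length = 2, mean = 10/2 ≈ 5.000
  cycle 1 → 0 → 1: weight = 14, length = 2, mean = 14/2 ≈ 7.000
Minimum mean = 4.000, attained e.g. along the cycle 1 → 1 with weight 4 and length 1. So λ(A) = 4/1 = 4.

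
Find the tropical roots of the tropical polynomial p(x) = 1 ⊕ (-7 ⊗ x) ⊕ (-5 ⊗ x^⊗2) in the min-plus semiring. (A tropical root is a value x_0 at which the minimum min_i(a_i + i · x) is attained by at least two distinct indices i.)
Roots: {-2, 8}

Each tropical root is a break point of the lower envelope of the lines y = a_i + i · x (there are 3 lines, with slopes 0, 1, ..., 2). Only the lines that attain the minimum somewhere contribute to roots; other lines are dominated. Here the surviving (envelope) indices are i = 2, i = 1, i = 0.
Intersections between consecutive envelope lines give the roots: for adjacent envelope indices i < j the intersection is x = (a_i − a_j) / (j − i). Reading off the sorted break points: {-2, 8}.
Verification: at each break x_0, at least two indices attain the minimum of min_i(a_i + i · x_0).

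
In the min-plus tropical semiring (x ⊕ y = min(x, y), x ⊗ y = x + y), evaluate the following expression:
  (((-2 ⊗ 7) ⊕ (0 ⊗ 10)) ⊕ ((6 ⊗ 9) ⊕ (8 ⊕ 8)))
(((-2 ⊗ 7) ⊕ (0 ⊗ 10)) ⊕ ((6 ⊗ 9) ⊕ (8 ⊕ 8))) = 5

Expand innermost to outermost. Recall ⊕ takes the minimum of its arguments and ⊗ takes their sum. Working out the expression (((-2 ⊗ 7) ⊕ (0 ⊗ 10)) ⊕ ((6 ⊗ 9) ⊕ (8 ⊕ 8))) gives 5.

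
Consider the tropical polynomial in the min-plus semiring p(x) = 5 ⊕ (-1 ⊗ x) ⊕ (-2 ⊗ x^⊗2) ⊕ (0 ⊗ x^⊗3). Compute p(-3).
p(-3) = -9

A tropical monomial a ⊗ x^⊗i evaluates to a + i · x. Evaluating each term at x = -3:
  Term 0 contributes 5 + 0 · -3 = 5
  Term 1 contributes -1 + 1 · -3 = -4
  Term 2 contributes -2 + 2 · -3 = -8
  Term 3 contributes 0 + 3 · -3 = -9
p(-3) = ⊕ of these = min[5, -4, -8, -9] = -9.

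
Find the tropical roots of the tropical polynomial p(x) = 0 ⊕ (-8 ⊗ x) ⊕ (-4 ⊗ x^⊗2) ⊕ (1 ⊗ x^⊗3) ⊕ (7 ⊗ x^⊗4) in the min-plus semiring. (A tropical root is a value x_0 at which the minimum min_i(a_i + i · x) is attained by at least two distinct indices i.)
Roots: {-6, -5, -4, 8}

Each tropical root is a break point of the lower envelope of the lines y = a_i + i · x (there are 5 lines, with slopes 0, 1, ..., 4). Only the lines that attain the minimum somewhere contribute to roots; other lines are dominated. Here the surviving (envelope) indices are i = 4, i = 3, i = 2, i = 1, i = 0.
Intersections between consecutive envelope lines give the roots: for adjacent envelope indices i < j the intersection is x = (a_i − a_j) / (j − i). Reading off the sorted break points: {-6, -5, -4, 8}.
Verification: at each break x_0, at least two indices attain the minimum of min_i(a_i + i · x_0).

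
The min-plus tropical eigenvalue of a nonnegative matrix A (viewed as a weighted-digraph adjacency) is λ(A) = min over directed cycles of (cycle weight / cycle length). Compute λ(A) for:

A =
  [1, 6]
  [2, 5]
λ(A) = 1

Enumerate directed cycles and compute their means (weight / length). Sample:
  cycle 0 → 0: weight = 1, length = 1, mean = 1/1 ≈ 1.000
  cycle 1 → 1: weight = 5, length = 1, mean = 5/1 ≈ 5.000
  cycle 0 → 1 → 0: weight = 8, length = 2, mean = 8/2 ≈ 4.000
  cycle 1 → 0 → 1: weight = 8, length = 2, mean = 8/2 ≈ 4.000
Minimum mean = 1.000, attained e.g. along the cycle 0 → 0 with weight 1 and length 1. So λ(A) = 1/1 = 1.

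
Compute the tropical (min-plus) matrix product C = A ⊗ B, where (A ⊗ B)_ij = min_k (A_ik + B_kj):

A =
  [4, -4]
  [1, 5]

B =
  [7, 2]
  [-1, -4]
A ⊗ B =
  [-5, -8]
  [4, 1]

Apply the min-plus product entry-by-entry:
  C[0][0] = min over k of (A[0][0] + B[0][0] = 4 + 7 = 11, A[0][1] + B[1][0] = -4 + -1 = -5) = -5 (attained at k = 1)
  C[0][1] = min over k of (A[0][0] + B[0][1] = 4 + 2 = 6, A[0][1] + B[1][1] = -4 + -4 = -8) = -8 (attained at k = 1)
  C[1][0] = min over k of (A[1][0] + B[0][0] = 1 + 7 = 8, A[1][1] + B[1][0] = 5 + -1 = 4) = 4 (attained at k = 1)
  C[1][1] = min over k of (A[1][0] + B[0][1] = 1 + 2 = 3, A[1][1] + B[1][1] = 5 + -4 = 1) = 1 (attained at k = 1)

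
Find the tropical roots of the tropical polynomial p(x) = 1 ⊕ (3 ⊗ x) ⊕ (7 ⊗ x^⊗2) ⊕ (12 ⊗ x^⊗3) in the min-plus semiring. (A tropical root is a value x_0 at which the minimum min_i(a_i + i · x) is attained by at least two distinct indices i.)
Roots: {-5, -4, -2}

Each tropical root is a break point of the lower envelope of the lines y = a_i + i · x (there are 4 lines, with slopes 0, 1, ..., 3). Only the lines that attain the minimum somewhere contribute to roots; other lines are dominated. Here the surviving (envelope) indices are i = 3, i = 2, i = 1, i = 0.
Intersections between consecutive envelope lines give the roots: for adjacent envelope indices i < j the intersection is x = (a_i − a_j) / (j − i). Reading off the sorted break points: {-5, -4, -2}.
Verification: at each break x_0, at least two indices attain the minimum of min_i(a_i + i · x_0).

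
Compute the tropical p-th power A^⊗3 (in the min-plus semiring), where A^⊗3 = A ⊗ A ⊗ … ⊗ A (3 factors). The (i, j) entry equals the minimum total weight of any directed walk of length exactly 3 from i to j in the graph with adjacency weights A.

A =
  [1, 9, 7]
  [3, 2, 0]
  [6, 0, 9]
A^⊗3 =
  [3, 8, 7]
  [3, 2, 0]
  [4, 0, 2]

Each entry (A^⊗3)_ij equals the minimum over all length-3 walks i = v_0 → v_1 → … → v_3 = j of Σ_t A[v_t][v_{t+1}]. For example, for (i, j) = (0, 2) we minimise over 9 possible intermediate vertex sequences; the minimum is 7, attained along the walk 0 → 2 → 1 → 2.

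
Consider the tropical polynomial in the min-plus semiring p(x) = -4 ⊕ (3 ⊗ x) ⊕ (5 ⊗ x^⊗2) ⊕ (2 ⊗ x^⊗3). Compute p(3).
p(3) = -4

A tropical monomial a ⊗ x^⊗i evaluates to a + i · x. Evaluating each term at x = 3:
  Term 0 contributes -4 + 0 · 3 = -4
  Term 1 contributes 3 + 1 · 3 = 6
  Term 2 contributes 5 + 2 · 3 = 11
  Term 3 contributes 2 + 3 · 3 = 11
p(3) = ⊕ of these = min[-4, 6, 11, 11] = -4.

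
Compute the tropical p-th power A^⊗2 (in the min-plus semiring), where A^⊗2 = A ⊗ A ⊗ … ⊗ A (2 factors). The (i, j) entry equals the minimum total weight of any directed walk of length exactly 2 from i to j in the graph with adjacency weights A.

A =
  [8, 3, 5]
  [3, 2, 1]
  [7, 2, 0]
A^⊗2 =
  [6, 5, 4]
  [5, 3, 1]
  [5, 2, 0]

Each entry (A^⊗2)_ij equals the minimum over all length-2 walks i = v_0 → v_1 → … → v_2 = j of Σ_t A[v_t][v_{t+1}]. For example, for (i, j) = (0, 2) we minimise over 3 possible intermediate vertex sequences; the minimum is 4, attained along the walk 0 → 1 → 2.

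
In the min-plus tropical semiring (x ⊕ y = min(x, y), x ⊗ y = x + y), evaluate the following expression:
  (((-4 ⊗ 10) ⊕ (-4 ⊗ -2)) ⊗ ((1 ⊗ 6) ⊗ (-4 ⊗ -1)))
(((-4 ⊗ 10) ⊕ (-4 ⊗ -2)) ⊗ ((1 ⊗ 6) ⊗ (-4 ⊗ -1))) = -4

Expand innermost to outermost. Recall ⊕ takes the minimum of its arguments and ⊗ takes their sum. Working out the expression (((-4 ⊗ 10) ⊕ (-4 ⊗ -2)) ⊗ ((1 ⊗ 6) ⊗ (-4 ⊗ -1))) gives -4.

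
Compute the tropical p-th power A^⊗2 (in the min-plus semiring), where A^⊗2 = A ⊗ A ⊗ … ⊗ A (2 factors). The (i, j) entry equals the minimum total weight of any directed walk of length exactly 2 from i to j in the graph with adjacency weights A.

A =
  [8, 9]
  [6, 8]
A^⊗2 =
  [15, 17]
  [14, 15]

Each entry (A^⊗2)_ij equals the minimum over all length-2 walks i = v_0 → v_1 → … → v_2 = j of Σ_t A[v_t][v_{t+1}]. For example, for (i, j) = (0, 1) we minimise over 2 possible intermediate vertex sequences; the minimum is 17, attained along the walk 0 → 0 → 1.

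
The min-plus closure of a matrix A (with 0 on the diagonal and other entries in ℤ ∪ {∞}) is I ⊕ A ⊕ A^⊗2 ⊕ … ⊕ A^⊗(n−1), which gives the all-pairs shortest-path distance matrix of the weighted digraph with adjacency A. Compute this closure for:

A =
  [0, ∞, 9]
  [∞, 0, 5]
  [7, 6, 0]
Closure =
  [0, 15, 9]
  [12, 0, 5]
  [7, 6, 0]

This is the Floyd-Warshall all-pairs shortest-path computation. For each intermediate vertex k = 0, 1, …, 2, update dist[i][j] ← min(dist[i][j], dist[i][k] + dist[k][j]). The final matrix gives, for each (i, j), the minimum total weight of any directed path from i to j (possibly empty when i = j).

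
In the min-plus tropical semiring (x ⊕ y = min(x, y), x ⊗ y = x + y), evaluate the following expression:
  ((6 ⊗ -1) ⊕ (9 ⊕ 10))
((6 ⊗ -1) ⊕ (9 ⊕ 10)) = 5

Expand innermost to outermost. Recall ⊕ takes the minimum of its arguments and ⊗ takes their sum. Working out the expression ((6 ⊗ -1) ⊕ (9 ⊕ 10)) gives 5.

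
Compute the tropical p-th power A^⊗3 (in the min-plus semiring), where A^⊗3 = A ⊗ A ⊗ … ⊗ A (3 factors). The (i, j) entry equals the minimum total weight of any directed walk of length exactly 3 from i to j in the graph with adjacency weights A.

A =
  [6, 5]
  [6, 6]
A^⊗3 =
  [17, 16]
  [17, 17]

Each entry (A^⊗3)_ij equals the minimum over all length-3 walks i = v_0 → v_1 → … → v_3 = j of Σ_t A[v_t][v_{t+1}]. For example, for (i, j) = (0, 1) we minimise over 4 possible intermediate vertex sequences; the minimum is 16, attained along the walk 0 → 1 → 0 → 1.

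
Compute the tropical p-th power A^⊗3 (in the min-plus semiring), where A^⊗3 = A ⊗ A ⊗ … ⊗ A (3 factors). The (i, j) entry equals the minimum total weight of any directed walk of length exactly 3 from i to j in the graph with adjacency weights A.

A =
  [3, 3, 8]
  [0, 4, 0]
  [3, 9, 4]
A^⊗3 =
  [6, 6, 6]
  [3, 6, 3]
  [6, 9, 6]

Each entry (A^⊗3)_ij equals the minimum over all length-3 walks i = v_0 → v_1 → … → v_3 = j of Σ_t A[v_t][v_{t+1}]. For example, for (i, j) = (0, 2) we minimise over 9 possible intermediate vertex sequences; the minimum is 6, attained along the walk 0 → 0 → 1 → 2.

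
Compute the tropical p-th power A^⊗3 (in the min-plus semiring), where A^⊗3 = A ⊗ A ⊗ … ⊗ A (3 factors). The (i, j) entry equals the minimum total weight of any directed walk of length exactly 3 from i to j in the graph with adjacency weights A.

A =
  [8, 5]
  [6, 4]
A^⊗3 =
  [15, 13]
  [14, 12]

Each entry (A^⊗3)_ij equals the minimum over all length-3 walks i = v_0 → v_1 → … → v_3 = j of Σ_t A[v_t][v_{t+1}]. For example, for (i, j) = (0, 1) we minimise over 4 possible intermediate vertex sequences; the minimum is 13, attained along the walk 0 → 1 → 1 → 1.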